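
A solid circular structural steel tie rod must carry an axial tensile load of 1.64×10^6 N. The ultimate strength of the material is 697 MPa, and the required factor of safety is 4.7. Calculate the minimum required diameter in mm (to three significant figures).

d = 119 mm

Allowable stress σ_allow = 697/4.7 = 148.3 MPa.
Required area A = F/σ_allow = 1640000/148.3 = 11060 mm².
A = πd²/4 → d = √(4A/π) = 118.7 mm.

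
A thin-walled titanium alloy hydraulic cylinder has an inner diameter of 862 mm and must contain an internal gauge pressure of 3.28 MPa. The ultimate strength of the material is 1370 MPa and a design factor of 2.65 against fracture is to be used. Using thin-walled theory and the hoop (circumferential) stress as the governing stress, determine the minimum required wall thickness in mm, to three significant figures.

σ_allow = 1370/2.65 = 517.0 MPa.
Hoop stress σ_h = pD/(2t), so t = pD/(2σ_allow) = 3.28×862/(2×517.0) = 2.734 mm.

t = 2.73 mm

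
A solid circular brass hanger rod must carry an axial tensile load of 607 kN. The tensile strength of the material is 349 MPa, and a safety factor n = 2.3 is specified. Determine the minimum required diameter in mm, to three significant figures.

Allowable stress σ_allow = 349/2.3 = 151.7 MPa.
Required area A = F/σ_allow = 607000/151.7 = 4000 mm².
A = πd²/4 → d = √(4A/π) = 71.37 mm.

d = 71.4 mm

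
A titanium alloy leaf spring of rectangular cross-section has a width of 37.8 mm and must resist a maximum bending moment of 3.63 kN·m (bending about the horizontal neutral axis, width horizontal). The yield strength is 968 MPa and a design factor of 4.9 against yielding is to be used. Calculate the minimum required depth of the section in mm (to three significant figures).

h = 54.0 mm

σ_allow = 968/4.9 = 197.6 MPa.
For a rectangular section σ = 6M/(bh²), so h² = 6M/(b σ_allow) = 6×3630000/(37.8×197.6) = 2917 mm².
h = 54.01 mm.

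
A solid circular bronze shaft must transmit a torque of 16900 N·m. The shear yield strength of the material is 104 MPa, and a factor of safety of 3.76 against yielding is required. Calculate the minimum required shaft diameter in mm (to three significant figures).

d = 146 mm

Allowable shear stress τ_allow = 104/3.76 = 27.66 MPa.
For a solid shaft τ = 16T/(πd³), so d³ = 16T/(π τ_allow) = 16×1.6900×10^7/(π×27.66) = 3.112×10^6 mm³.
d = (3.112×10^6)^(1/3) = 146.0 mm.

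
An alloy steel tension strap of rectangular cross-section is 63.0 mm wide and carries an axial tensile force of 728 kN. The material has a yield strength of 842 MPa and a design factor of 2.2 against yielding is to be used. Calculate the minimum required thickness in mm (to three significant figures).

σ_allow = 842/2.2 = 382.7 MPa.
Required area A = F/σ_allow = 728000/382.7 = 1902 mm².
t = A/w = 1902/63.0 = 30.19 mm.

t = 30.2 mm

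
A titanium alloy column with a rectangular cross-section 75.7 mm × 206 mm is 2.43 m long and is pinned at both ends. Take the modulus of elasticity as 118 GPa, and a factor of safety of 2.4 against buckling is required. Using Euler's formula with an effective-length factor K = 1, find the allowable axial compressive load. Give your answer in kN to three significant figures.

P_allow = 612 kN

Buckling occurs about the weak axis: I_min = h·b³/12 = 206×75.7³/12 = 7.447×10^6 mm⁴ (b = 75.7 mm is the smaller dimension).
Effective length L_e = KL = 1×2.43 m = 2430 mm.
Euler critical load P_cr = π²EI/L_e² = π²×118000×7.447×10^6/2430² = 1.469×10^6 N.
P_allow = P_cr/n = 1.469×10^6/2.4 = 612000 N.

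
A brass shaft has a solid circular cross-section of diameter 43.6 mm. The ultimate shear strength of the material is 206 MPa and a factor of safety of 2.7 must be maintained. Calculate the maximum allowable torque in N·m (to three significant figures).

T_allow = 1240 N·m

τ_allow = 206/2.7 = 76.30 MPa.
For a solid shaft T_allow = τ_allow·πd³/16; πd³/16 = π×43.6³/16 = 16270 mm³.
T_allow = 76.30×16270 = 1.242×10^6 N·mm = 1242 N·m.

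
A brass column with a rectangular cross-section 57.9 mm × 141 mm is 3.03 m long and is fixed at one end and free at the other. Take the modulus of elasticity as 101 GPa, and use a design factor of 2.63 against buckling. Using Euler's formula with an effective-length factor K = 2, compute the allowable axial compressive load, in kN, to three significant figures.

P_allow = 23.5 kN

Buckling occurs about the weak axis: I_min = h·b³/12 = 141×57.9³/12 = 2.281×10^6 mm⁴ (b = 57.9 mm is the smaller dimension).
Effective length L_e = KL = 2×3.03 m = 6060 mm.
Euler critical load P_cr = π²EI/L_e² = π²×101000×2.281×10^6/6060² = 61910 N.
P_allow = P_cr/n = 61910/2.63 = 23540 N.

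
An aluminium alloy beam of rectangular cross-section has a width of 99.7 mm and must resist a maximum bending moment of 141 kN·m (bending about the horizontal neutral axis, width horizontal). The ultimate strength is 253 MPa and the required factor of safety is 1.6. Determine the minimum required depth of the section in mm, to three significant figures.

h = 232 mm

σ_allow = 253/1.6 = 158.1 MPa.
For a rectangular section σ = 6M/(bh²), so h² = 6M/(b σ_allow) = 6×1.4100×10^8/(99.7×158.1) = 53660 mm².
h = 231.7 mm.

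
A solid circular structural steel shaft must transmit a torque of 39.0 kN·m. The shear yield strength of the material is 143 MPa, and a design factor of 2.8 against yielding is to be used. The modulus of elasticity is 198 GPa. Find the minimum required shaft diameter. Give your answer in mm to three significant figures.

d = 157 mm

Allowable shear stress τ_allow = 143/2.8 = 51.07 MPa.
For a solid shaft τ = 16T/(πd³), so d³ = 16T/(π τ_allow) = 16×3.9000×10^7/(π×51.07) = 3.889×10^6 mm³.
d = (3.889×10^6)^(1/3) = 157.3 mm.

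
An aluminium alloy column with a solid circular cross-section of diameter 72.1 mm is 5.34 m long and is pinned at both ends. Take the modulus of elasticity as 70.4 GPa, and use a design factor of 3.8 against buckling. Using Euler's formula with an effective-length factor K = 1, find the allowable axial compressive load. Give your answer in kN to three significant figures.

P_allow = 8.51 kN

I = πd⁴/64 = π×72.1⁴/64 = 1.327×10^6 mm⁴.
Effective length L_e = KL = 1×5.34 m = 5340 mm.
Euler critical load P_cr = π²EI/L_e² = π²×70400×1.327×10^6/5340² = 32320 N.
P_allow = P_cr/n = 32320/3.8 = 8506 N.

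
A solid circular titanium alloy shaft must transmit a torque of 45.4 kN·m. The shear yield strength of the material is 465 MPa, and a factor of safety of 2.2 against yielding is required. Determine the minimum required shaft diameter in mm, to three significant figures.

Allowable shear stress τ_allow = 465/2.2 = 211.4 MPa.
For a solid shaft τ = 16T/(πd³), so d³ = 16T/(π τ_allow) = 16×4.5400×10^7/(π×211.4) = 1.094×10^6 mm³.
d = (1.094×10^6)^(1/3) = 103.0 mm.

d = 103 mm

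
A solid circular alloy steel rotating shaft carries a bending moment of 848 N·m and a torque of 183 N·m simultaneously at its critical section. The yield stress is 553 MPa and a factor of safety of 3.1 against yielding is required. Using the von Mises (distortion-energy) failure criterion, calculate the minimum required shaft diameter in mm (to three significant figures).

σ_allow = σ_y/n = 553/3.1 = 178.4 MPa.
For a solid shaft σ_b = 32M/(πd³) and τ = 16T/(πd³), so the von Mises stress is σ' = (16/πd³)·√(4M²+3T²).
√(4M²+3T²) = √(4×(848000)² + 3×(183000)²) = 1.725×10^6 N·mm.
d³ = 16×1.725×10^6/(π×178.4) = 49260 mm³.
d = 36.66 mm.

d = 36.7 mm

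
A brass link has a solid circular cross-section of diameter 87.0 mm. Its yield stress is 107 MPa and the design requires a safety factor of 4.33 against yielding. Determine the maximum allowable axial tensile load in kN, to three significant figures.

σ_allow = 107/4.33 = 24.71 MPa.
A = πd²/4 = π×87.0²/4 = 5945 mm².
F_allow = σ_allow × A = 24.71×5945 = 146900 N.

F_allow = 147 kN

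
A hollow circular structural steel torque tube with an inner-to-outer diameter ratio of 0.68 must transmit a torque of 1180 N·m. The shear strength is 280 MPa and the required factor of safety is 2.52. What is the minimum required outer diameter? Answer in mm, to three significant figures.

d_o = 41.0 mm

τ_allow = 280/2.52 = 111.1 MPa.
For a hollow shaft τ = 16T/[πd_o³(1−k⁴)] with k = 0.68, so 1−k⁴ = 0.7862.
d_o³ = 16T/[π τ_allow (1−k⁴)] = 16×1180000/(π×111.1×0.7862) = 68800 mm³.
d_o = 40.98 mm.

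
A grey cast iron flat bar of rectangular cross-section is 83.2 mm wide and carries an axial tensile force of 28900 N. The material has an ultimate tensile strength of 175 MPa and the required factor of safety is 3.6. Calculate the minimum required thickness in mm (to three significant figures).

t = 7.15 mm

σ_allow = 175/3.6 = 48.61 MPa.
Required area A = F/σ_allow = 28900/48.61 = 594.5 mm².
t = A/w = 594.5/83.2 = 7.146 mm.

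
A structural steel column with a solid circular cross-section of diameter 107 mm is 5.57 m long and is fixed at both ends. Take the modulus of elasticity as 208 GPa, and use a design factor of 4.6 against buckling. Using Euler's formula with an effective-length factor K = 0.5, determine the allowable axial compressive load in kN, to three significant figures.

I = πd⁴/64 = π×107⁴/64 = 6.434×10^6 mm⁴.
Effective length L_e = KL = 0.5×5.57 m = 2785 mm.
Euler critical load P_cr = π²EI/L_e² = π²×208000×6.434×10^6/2785² = 1.703×10^6 N.
P_allow = P_cr/n = 1.703×10^6/4.6 = 370200 N.

P_allow = 370 kN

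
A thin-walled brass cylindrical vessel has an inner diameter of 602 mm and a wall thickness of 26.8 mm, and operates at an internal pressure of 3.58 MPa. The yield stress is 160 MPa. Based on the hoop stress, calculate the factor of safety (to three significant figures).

σ_h = pD/(2t) = 3.58×602/(2×26.8) = 40.21 MPa.
n = 160/40.21 = 3.979.

n = 3.98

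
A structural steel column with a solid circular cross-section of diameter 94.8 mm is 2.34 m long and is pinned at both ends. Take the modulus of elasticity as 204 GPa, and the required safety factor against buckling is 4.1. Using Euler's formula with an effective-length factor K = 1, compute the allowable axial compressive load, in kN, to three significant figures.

P_allow = 356 kN

I = πd⁴/64 = π×94.8⁴/64 = 3.965×10^6 mm⁴.
Effective length L_e = KL = 1×2.34 m = 2340 mm.
Euler critical load P_cr = π²EI/L_e² = π²×204000×3.965×10^6/2340² = 1.458×10^6 N.
P_allow = P_cr/n = 1.458×10^6/4.1 = 355600 N.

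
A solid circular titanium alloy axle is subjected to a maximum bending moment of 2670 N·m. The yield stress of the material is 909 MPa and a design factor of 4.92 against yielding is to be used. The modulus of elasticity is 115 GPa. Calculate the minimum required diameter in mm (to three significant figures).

σ_allow = 909/4.92 = 184.8 MPa.
For a solid circular section σ = 32M/(πd³), so d³ = 32M/(π σ_allow) = 32×2670000/(π×184.8) = 147200 mm³.
d = 52.80 mm.

d = 52.8 mm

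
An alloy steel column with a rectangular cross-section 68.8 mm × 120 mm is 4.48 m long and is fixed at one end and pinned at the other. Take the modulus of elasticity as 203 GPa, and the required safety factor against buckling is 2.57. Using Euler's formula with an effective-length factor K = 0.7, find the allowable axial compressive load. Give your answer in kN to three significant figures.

Buckling occurs about the weak axis: I_min = h·b³/12 = 120×68.8³/12 = 3.257×10^6 mm⁴ (b = 68.8 mm is the smaller dimension).
Effective length L_e = KL = 0.7×4.48 m = 3136 mm.
Euler critical load P_cr = π²EI/L_e² = π²×203000×3.257×10^6/3136² = 663500 N.
P_allow = P_cr/n = 663500/2.57 = 258200 N.

P_allow = 258 kN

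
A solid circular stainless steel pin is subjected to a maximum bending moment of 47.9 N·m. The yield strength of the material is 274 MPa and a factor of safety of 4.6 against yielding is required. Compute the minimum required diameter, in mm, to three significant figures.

d = 20.2 mm

σ_allow = 274/4.6 = 59.57 MPa.
For a solid circular section σ = 32M/(πd³), so d³ = 32M/(π σ_allow) = 32×47900/(π×59.57) = 8191 mm³.
d = 20.16 mm.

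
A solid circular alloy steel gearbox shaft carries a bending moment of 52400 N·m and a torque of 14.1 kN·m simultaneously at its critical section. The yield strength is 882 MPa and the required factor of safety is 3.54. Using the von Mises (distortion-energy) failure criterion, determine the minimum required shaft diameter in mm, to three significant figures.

d = 130 mm

σ_allow = σ_y/n = 882/3.54 = 249.2 MPa.
For a solid shaft σ_b = 32M/(πd³) and τ = 16T/(πd³), so the von Mises stress is σ' = (16/πd³)·√(4M²+3T²).
√(4M²+3T²) = √(4×(5.240×10^7)² + 3×(1.410×10^7)²) = 1.076×10^8 N·mm.
d³ = 16×1.076×10^8/(π×249.2) = 2.200×10^6 mm³.
d = 130.1 mm.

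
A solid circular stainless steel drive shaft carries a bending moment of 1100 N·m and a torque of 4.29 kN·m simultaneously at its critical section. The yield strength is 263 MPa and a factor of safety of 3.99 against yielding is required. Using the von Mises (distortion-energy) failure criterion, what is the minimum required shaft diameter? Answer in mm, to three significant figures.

σ_allow = σ_y/n = 263/3.99 = 65.91 MPa.
For a solid shaft σ_b = 32M/(πd³) and τ = 16T/(πd³), so the von Mises stress is σ' = (16/πd³)·√(4M²+3T²).
√(4M²+3T²) = √(4×(1.100×10^6)² + 3×(4.290×10^6)²) = 7.749×10^6 N·mm.
d³ = 16×7.749×10^6/(π×65.91) = 598800 mm³.
d = 84.29 mm.

d = 84.3 mm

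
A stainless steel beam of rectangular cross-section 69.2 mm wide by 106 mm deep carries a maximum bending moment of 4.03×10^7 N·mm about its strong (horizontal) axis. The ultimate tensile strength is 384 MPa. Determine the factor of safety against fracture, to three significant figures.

Section modulus S = bh²/6 = 69.2×106²/6 = 129600 mm³.
σ = M/S = 4.0300×10^7/129600 = 311.0 MPa.
n = 384/311.0 = 1.235.

n = 1.23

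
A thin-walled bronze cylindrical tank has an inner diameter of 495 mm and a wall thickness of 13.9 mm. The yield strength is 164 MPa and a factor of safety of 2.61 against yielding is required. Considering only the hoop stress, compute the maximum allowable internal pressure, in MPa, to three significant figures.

σ_allow = 164/2.61 = 62.84 MPa.
σ_h = pD/(2t) → p_allow = 2σ_allow t/D = 2×62.84×13.9/495 = 3.529 MPa.

p_allow = 3.53 MPa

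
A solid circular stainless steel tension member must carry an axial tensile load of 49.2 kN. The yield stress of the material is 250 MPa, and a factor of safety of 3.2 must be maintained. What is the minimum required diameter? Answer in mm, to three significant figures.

d = 28.3 mm

Allowable stress σ_allow = 250/3.2 = 78.12 MPa.
Required area A = F/σ_allow = 49200/78.12 = 629.8 mm².
A = πd²/4 → d = √(4A/π) = 28.32 mm.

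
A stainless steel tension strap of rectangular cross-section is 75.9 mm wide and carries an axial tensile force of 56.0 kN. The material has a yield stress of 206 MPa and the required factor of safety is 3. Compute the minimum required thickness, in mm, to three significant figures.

σ_allow = 206/3 = 68.67 MPa.
Required area A = F/σ_allow = 56000/68.67 = 815.5 mm².
t = A/w = 815.5/75.9 = 10.74 mm.

t = 10.7 mm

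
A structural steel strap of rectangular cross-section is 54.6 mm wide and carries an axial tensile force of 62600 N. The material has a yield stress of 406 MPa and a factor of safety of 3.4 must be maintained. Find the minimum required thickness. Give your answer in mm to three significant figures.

t = 9.60 mm

σ_allow = 406/3.4 = 119.4 MPa.
Required area A = F/σ_allow = 62600/119.4 = 524.2 mm².
t = A/w = 524.2/54.6 = 9.601 mm.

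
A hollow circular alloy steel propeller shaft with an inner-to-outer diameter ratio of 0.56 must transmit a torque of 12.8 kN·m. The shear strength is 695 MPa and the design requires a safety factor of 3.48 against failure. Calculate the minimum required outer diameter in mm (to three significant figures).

d_o = 71.3 mm

τ_allow = 695/3.48 = 199.7 MPa.
For a hollow shaft τ = 16T/[πd_o³(1−k⁴)] with k = 0.56, so 1−k⁴ = 0.9017.
d_o³ = 16T/[π τ_allow (1−k⁴)] = 16×1.2800×10^7/(π×199.7×0.9017) = 362000 mm³.
d_o = 71.27 mm.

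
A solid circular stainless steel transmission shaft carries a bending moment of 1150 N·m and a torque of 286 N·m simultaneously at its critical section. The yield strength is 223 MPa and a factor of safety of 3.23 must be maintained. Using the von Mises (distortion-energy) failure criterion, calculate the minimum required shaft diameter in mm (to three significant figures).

d = 55.8 mm

σ_allow = σ_y/n = 223/3.23 = 69.04 MPa.
For a solid shaft σ_b = 32M/(πd³) and τ = 16T/(πd³), so the von Mises stress is σ' = (16/πd³)·√(4M²+3T²).
√(4M²+3T²) = √(4×(1.150×10^6)² + 3×(286000)²) = 2.353×10^6 N·mm.
d³ = 16×2.353×10^6/(π×69.04) = 173600 mm³.
d = 55.78 mm.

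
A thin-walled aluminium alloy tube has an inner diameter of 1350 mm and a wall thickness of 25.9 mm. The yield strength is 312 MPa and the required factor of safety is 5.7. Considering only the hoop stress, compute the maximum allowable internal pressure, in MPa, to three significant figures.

p_allow = 2.10 MPa

σ_allow = 312/5.7 = 54.74 MPa.
σ_h = pD/(2t) → p_allow = 2σ_allow t/D = 2×54.74×25.9/1350 = 2.100 MPa.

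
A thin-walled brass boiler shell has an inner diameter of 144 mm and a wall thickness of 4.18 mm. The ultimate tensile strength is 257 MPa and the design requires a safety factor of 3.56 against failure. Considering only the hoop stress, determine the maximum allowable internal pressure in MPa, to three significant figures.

p_allow = 4.19 MPa

σ_allow = 257/3.56 = 72.19 MPa.
σ_h = pD/(2t) → p_allow = 2σ_allow t/D = 2×72.19×4.18/144 = 4.191 MPa.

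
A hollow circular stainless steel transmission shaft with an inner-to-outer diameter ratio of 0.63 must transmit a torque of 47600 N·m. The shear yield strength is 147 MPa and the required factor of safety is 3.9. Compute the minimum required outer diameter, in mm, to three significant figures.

d_o = 197 mm

τ_allow = 147/3.9 = 37.69 MPa.
For a hollow shaft τ = 16T/[πd_o³(1−k⁴)] with k = 0.63, so 1−k⁴ = 0.8425.
d_o³ = 16T/[π τ_allow (1−k⁴)] = 16×4.7600×10^7/(π×37.69×0.8425) = 7.634×10^6 mm³.
d_o = 196.9 mm.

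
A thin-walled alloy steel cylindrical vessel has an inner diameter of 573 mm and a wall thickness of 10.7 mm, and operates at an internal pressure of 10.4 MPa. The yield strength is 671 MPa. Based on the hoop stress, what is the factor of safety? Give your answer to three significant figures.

σ_h = pD/(2t) = 10.4×573/(2×10.7) = 278.5 MPa.
n = 671/278.5 = 2.410.

n = 2.41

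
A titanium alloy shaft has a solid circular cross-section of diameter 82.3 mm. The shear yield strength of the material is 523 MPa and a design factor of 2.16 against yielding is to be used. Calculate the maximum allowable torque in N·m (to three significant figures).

τ_allow = 523/2.16 = 242.1 MPa.
For a solid shaft T_allow = τ_allow·πd³/16; πd³/16 = π×82.3³/16 = 109500 mm³.
T_allow = 242.1×109500 = 2.650×10^7 N·mm = 26500 N·m.

T_allow = 26500 N·m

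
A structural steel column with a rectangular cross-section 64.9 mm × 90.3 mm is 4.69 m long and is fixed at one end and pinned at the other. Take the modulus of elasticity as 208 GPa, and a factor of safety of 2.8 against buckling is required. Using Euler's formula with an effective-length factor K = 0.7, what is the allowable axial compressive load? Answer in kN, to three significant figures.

Buckling occurs about the weak axis: I_min = h·b³/12 = 90.3×64.9³/12 = 2.057×10^6 mm⁴ (b = 64.9 mm is the smaller dimension).
Effective length L_e = KL = 0.7×4.69 m = 3283 mm.
Euler critical load P_cr = π²EI/L_e² = π²×208000×2.057×10^6/3283² = 391800 N.
P_allow = P_cr/n = 391800/2.8 = 139900 N.

P_allow = 140 kN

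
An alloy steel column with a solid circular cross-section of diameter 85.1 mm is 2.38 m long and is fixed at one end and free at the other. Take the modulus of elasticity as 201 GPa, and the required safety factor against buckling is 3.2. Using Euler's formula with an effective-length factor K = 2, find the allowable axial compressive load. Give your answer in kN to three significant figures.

I = πd⁴/64 = π×85.1⁴/64 = 2.574×10^6 mm⁴.
Effective length L_e = KL = 2×2.38 m = 4760 mm.
Euler critical load P_cr = π²EI/L_e² = π²×201000×2.574×10^6/4760² = 225400 N.
P_allow = P_cr/n = 225400/3.2 = 70440 N.

P_allow = 70.4 kN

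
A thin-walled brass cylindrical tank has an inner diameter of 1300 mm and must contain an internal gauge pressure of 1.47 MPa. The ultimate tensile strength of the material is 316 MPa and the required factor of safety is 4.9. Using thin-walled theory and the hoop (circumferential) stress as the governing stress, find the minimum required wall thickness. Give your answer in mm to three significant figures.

t = 14.8 mm

σ_allow = 316/4.9 = 64.49 MPa.
Hoop stress σ_h = pD/(2t), so t = pD/(2σ_allow) = 1.47×1300/(2×64.49) = 14.82 mm.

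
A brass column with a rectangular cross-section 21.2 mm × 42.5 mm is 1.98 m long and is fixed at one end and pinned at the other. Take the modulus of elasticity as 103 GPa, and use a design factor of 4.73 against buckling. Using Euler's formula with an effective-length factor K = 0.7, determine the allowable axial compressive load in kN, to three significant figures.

P_allow = 3.78 kN

Buckling occurs about the weak axis: I_min = h·b³/12 = 42.5×21.2³/12 = 33750 mm⁴ (b = 21.2 mm is the smaller dimension).
Effective length L_e = KL = 0.7×1.98 m = 1386 mm.
Euler critical load P_cr = π²EI/L_e² = π²×103000×33750/1386² = 17860 N.
P_allow = P_cr/n = 17860/4.73 = 3775 N.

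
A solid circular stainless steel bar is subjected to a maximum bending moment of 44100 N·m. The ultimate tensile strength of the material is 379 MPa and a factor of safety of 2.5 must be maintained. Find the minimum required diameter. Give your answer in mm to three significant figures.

σ_allow = 379/2.5 = 151.6 MPa.
For a solid circular section σ = 32M/(πd³), so d³ = 32M/(π σ_allow) = 32×4.4100×10^7/(π×151.6) = 2.963×10^6 mm³.
d = 143.6 mm.

d = 144 mm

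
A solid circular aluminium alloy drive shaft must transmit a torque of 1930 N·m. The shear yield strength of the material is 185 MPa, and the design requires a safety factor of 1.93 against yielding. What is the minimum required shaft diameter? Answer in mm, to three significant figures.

d = 46.8 mm

Allowable shear stress τ_allow = 185/1.93 = 95.85 MPa.
For a solid shaft τ = 16T/(πd³), so d³ = 16T/(π τ_allow) = 16×1930000/(π×95.85) = 102500 mm³.
d = (102500)^(1/3) = 46.81 mm.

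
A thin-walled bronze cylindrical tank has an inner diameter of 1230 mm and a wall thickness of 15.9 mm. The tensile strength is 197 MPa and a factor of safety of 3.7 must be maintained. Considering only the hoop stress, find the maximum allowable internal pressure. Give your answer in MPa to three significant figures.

p_allow = 1.38 MPa

σ_allow = 197/3.7 = 53.24 MPa.
σ_h = pD/(2t) → p_allow = 2σ_allow t/D = 2×53.24×15.9/1230 = 1.377 MPa.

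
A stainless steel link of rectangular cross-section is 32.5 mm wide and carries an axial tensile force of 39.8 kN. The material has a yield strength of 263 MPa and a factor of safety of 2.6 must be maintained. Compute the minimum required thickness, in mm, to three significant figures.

σ_allow = 263/2.6 = 101.2 MPa.
Required area A = F/σ_allow = 39800/101.2 = 393.5 mm².
t = A/w = 393.5/32.5 = 12.11 mm.

t = 12.1 mm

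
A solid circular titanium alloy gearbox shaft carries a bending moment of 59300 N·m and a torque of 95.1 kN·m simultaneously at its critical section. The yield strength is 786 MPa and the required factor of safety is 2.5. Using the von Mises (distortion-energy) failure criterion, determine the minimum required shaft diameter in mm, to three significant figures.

d = 149 mm

σ_allow = σ_y/n = 786/2.5 = 314.4 MPa.
For a solid shaft σ_b = 32M/(πd³) and τ = 16T/(πd³), so the von Mises stress is σ' = (16/πd³)·√(4M²+3T²).
√(4M²+3T²) = √(4×(5.930×10^7)² + 3×(9.510×10^7)²) = 2.030×10^8 N·mm.
d³ = 16×2.030×10^8/(π×314.4) = 3.288×10^6 mm³.
d = 148.7 mm.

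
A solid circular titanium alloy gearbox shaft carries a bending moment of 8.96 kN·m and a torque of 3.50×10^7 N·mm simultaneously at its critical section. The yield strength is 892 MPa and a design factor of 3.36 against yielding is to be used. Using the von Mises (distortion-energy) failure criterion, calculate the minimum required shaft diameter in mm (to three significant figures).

d = 107 mm

σ_allow = σ_y/n = 892/3.36 = 265.5 MPa.
For a solid shaft σ_b = 32M/(πd³) and τ = 16T/(πd³), so the von Mises stress is σ' = (16/πd³)·√(4M²+3T²).
√(4M²+3T²) = √(4×(8.960×10^6)² + 3×(3.500×10^7)²) = 6.321×10^7 N·mm.
d³ = 16×6.321×10^7/(π×265.5) = 1.213×10^6 mm³.
d = 106.6 mm.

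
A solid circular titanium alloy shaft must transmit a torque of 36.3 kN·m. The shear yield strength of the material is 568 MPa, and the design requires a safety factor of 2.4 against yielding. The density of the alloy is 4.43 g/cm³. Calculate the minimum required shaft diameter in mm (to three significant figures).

Allowable shear stress τ_allow = 568/2.4 = 236.7 MPa.
For a solid shaft τ = 16T/(πd³), so d³ = 16T/(π τ_allow) = 16×3.6300×10^7/(π×236.7) = 781200 mm³.
d = (781200)^(1/3) = 92.10 mm.

d = 92.1 mm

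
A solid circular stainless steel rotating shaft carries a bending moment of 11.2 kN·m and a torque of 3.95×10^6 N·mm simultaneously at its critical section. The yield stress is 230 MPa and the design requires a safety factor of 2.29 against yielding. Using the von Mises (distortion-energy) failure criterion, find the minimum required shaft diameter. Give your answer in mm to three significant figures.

σ_allow = σ_y/n = 230/2.29 = 100.4 MPa.
For a solid shaft σ_b = 32M/(πd³) and τ = 16T/(πd³), so the von Mises stress is σ' = (16/πd³)·√(4M²+3T²).
√(4M²+3T²) = √(4×(1.120×10^7)² + 3×(3.950×10^6)²) = 2.342×10^7 N·mm.
d³ = 16×2.342×10^7/(π×100.4) = 1.188×10^6 mm³.
d = 105.9 mm.

d = 106 mm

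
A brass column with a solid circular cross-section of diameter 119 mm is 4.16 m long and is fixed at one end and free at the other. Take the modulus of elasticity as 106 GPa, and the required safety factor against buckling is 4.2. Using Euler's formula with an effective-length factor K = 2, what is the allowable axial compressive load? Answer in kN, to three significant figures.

P_allow = 35.4 kN

I = πd⁴/64 = π×119⁴/64 = 9.844×10^6 mm⁴.
Effective length L_e = KL = 2×4.16 m = 8320 mm.
Euler critical load P_cr = π²EI/L_e² = π²×106000×9.844×10^6/8320² = 148800 N.
P_allow = P_cr/n = 148800/4.2 = 35420 N.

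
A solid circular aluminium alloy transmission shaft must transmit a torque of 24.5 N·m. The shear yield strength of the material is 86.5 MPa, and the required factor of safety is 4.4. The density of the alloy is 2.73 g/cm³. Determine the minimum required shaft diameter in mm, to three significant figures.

d = 18.5 mm

Allowable shear stress τ_allow = 86.5/4.4 = 19.66 MPa.
For a solid shaft τ = 16T/(πd³), so d³ = 16T/(π τ_allow) = 16×24500/(π×19.66) = 6347 mm³.
d = (6347)^(1/3) = 18.52 mm.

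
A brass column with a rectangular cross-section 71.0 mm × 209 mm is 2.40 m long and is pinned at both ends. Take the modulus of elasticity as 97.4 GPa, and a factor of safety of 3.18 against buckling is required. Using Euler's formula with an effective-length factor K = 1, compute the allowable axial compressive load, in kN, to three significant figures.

P_allow = 327 kN

Buckling occurs about the weak axis: I_min = h·b³/12 = 209×71.0³/12 = 6.234×10^6 mm⁴ (b = 71.0 mm is the smaller dimension).
Effective length L_e = KL = 1×2.40 m = 2400 mm.
Euler critical load P_cr = π²EI/L_e² = π²×97400×6.234×10^6/2400² = 1.040×10^6 N.
P_allow = P_cr/n = 1.040×10^6/3.18 = 327200 N.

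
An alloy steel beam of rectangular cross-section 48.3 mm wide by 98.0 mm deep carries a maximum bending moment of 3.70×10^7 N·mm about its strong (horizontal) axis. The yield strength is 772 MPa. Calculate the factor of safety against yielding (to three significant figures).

n = 1.61

Section modulus S = bh²/6 = 48.3×98.0²/6 = 77310 mm³.
σ = M/S = 3.7000×10^7/77310 = 478.6 MPa.
n = 772/478.6 = 1.613.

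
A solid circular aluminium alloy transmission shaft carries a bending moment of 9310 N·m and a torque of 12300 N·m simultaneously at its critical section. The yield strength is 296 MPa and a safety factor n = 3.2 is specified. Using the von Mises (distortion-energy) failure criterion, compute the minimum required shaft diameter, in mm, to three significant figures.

d = 116 mm

σ_allow = σ_y/n = 296/3.2 = 92.50 MPa.
For a solid shaft σ_b = 32M/(πd³) and τ = 16T/(πd³), so the von Mises stress is σ' = (16/πd³)·√(4M²+3T²).
√(4M²+3T²) = √(4×(9.310×10^6)² + 3×(1.230×10^7)²) = 2.829×10^7 N·mm.
d³ = 16×2.829×10^7/(π×92.50) = 1.558×10^6 mm³.
d = 115.9 mm.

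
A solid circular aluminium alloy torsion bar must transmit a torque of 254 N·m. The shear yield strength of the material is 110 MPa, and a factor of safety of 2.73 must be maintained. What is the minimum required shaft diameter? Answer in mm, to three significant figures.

Allowable shear stress τ_allow = 110/2.73 = 40.29 MPa.
For a solid shaft τ = 16T/(πd³), so d³ = 16T/(π τ_allow) = 16×254000/(π×40.29) = 32110 mm³.
d = (32110)^(1/3) = 31.78 mm.

d = 31.8 mm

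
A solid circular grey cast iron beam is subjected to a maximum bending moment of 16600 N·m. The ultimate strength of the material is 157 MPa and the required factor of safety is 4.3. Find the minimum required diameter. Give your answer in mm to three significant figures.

d = 167 mm

σ_allow = 157/4.3 = 36.51 MPa.
For a solid circular section σ = 32M/(πd³), so d³ = 32M/(π σ_allow) = 32×1.6600×10^7/(π×36.51) = 4.631×10^6 mm³.
d = 166.7 mm.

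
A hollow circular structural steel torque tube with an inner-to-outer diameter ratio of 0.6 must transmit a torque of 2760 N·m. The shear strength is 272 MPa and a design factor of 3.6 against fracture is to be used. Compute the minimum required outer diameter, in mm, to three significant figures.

d_o = 59.8 mm

τ_allow = 272/3.6 = 75.56 MPa.
For a hollow shaft τ = 16T/[πd_o³(1−k⁴)] with k = 0.6, so 1−k⁴ = 0.8704.
d_o³ = 16T/[π τ_allow (1−k⁴)] = 16×2760000/(π×75.56×0.8704) = 213700 mm³.
d_o = 59.79 mm.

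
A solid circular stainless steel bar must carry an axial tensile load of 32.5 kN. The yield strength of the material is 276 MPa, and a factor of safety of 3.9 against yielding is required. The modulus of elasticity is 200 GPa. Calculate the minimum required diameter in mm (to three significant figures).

Allowable stress σ_allow = 276/3.9 = 70.77 MPa.
Required area A = F/σ_allow = 32500/70.77 = 459.2 mm².
A = πd²/4 → d = √(4A/π) = 24.18 mm.

d = 24.2 mm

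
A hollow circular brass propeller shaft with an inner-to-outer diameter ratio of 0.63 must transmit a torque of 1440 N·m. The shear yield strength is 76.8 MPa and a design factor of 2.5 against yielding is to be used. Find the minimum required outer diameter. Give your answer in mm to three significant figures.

τ_allow = 76.8/2.5 = 30.72 MPa.
For a hollow shaft τ = 16T/[πd_o³(1−k⁴)] with k = 0.63, so 1−k⁴ = 0.8425.
d_o³ = 16T/[π τ_allow (1−k⁴)] = 16×1440000/(π×30.72×0.8425) = 283400 mm³.
d_o = 65.68 mm.

d_o = 65.7 mm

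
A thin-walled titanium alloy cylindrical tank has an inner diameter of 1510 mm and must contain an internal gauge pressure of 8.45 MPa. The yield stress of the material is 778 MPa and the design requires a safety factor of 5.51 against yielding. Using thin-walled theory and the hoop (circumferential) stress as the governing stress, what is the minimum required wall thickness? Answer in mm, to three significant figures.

t = 45.2 mm

σ_allow = 778/5.51 = 141.2 MPa.
Hoop stress σ_h = pD/(2t), so t = pD/(2σ_allow) = 8.45×1510/(2×141.2) = 45.18 mm.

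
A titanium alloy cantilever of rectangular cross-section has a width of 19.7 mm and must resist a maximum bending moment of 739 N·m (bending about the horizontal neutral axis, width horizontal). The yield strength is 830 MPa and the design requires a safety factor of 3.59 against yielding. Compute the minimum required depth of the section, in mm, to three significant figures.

σ_allow = 830/3.59 = 231.2 MPa.
For a rectangular section σ = 6M/(bh²), so h² = 6M/(b σ_allow) = 6×739000/(19.7×231.2) = 973.5 mm².
h = 31.20 mm.

h = 31.2 mm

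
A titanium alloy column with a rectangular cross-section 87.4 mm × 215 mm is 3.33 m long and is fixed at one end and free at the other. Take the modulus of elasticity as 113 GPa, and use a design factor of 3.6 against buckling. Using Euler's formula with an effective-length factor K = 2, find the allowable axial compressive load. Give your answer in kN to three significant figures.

Buckling occurs about the weak axis: I_min = h·b³/12 = 215×87.4³/12 = 1.196×10^7 mm⁴ (b = 87.4 mm is the smaller dimension).
Effective length L_e = KL = 2×3.33 m = 6660 mm.
Euler critical load P_cr = π²EI/L_e² = π²×113000×1.196×10^7/6660² = 300800 N.
P_allow = P_cr/n = 300800/3.6 = 83540 N.

P_allow = 83.5 kN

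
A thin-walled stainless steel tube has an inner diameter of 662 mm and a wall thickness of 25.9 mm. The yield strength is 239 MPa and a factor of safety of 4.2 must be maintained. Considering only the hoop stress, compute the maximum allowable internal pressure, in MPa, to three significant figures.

σ_allow = 239/4.2 = 56.90 MPa.
σ_h = pD/(2t) → p_allow = 2σ_allow t/D = 2×56.90×25.9/662 = 4.453 MPa.

p_allow = 4.45 MPa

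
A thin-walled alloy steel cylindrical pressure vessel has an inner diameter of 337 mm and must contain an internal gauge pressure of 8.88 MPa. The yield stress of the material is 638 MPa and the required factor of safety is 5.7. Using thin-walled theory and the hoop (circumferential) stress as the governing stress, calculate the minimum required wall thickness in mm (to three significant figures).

σ_allow = 638/5.7 = 111.9 MPa.
Hoop stress σ_h = pD/(2t), so t = pD/(2σ_allow) = 8.88×337/(2×111.9) = 13.37 mm.

t = 13.4 mm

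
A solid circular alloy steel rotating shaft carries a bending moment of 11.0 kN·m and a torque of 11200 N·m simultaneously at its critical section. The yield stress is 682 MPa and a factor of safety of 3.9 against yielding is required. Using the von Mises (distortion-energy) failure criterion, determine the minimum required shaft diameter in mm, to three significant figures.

d = 94.9 mm

σ_allow = σ_y/n = 682/3.9 = 174.9 MPa.
For a solid shaft σ_b = 32M/(πd³) and τ = 16T/(πd³), so the von Mises stress is σ' = (16/πd³)·√(4M²+3T²).
√(4M²+3T²) = √(4×(1.100×10^7)² + 3×(1.120×10^7)²) = 2.933×10^7 N·mm.
d³ = 16×2.933×10^7/(π×174.9) = 854200 mm³.
d = 94.88 mm.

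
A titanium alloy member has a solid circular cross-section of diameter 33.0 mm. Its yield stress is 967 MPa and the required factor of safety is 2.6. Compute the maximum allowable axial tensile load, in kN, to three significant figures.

F_allow = 318 kN

σ_allow = 967/2.6 = 371.9 MPa.
A = πd²/4 = π×33.0²/4 = 855.3 mm².
F_allow = σ_allow × A = 371.9×855.3 = 318100 N.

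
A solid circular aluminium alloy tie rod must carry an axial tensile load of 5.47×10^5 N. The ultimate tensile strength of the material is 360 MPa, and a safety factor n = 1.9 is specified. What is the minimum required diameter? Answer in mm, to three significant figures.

Allowable stress σ_allow = 360/1.9 = 189.5 MPa.
Required area A = F/σ_allow = 547000/189.5 = 2887 mm².
A = πd²/4 → d = √(4A/π) = 60.63 mm.

d = 60.6 mm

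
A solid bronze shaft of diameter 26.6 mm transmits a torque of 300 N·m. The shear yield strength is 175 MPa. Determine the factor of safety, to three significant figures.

n = 2.16

τ = 16T/(πd³) = 16×300000/(π×26.6³) = 81.18 MPa.
n = τ_limit/τ = 175/81.18 = 2.156.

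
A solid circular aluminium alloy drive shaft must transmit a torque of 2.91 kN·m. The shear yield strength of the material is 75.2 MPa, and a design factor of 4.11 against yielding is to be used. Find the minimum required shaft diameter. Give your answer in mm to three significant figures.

Allowable shear stress τ_allow = 75.2/4.11 = 18.30 MPa.
For a solid shaft τ = 16T/(πd³), so d³ = 16T/(π τ_allow) = 16×2910000/(π×18.30) = 810000 mm³.
d = (810000)^(1/3) = 93.22 mm.

d = 93.2 mm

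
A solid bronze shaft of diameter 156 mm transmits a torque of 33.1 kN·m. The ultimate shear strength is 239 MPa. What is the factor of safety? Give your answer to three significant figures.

n = 5.38

τ = 16T/(πd³) = 16×3.3100×10^7/(π×156³) = 44.40 MPa.
n = τ_limit/τ = 239/44.40 = 5.382.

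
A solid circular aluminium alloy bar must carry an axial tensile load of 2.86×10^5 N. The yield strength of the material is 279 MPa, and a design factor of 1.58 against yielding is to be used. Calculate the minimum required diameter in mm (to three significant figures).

d = 45.4 mm

Allowable stress σ_allow = 279/1.58 = 176.6 MPa.
Required area A = F/σ_allow = 286000/176.6 = 1620 mm².
A = πd²/4 → d = √(4A/π) = 45.41 mm.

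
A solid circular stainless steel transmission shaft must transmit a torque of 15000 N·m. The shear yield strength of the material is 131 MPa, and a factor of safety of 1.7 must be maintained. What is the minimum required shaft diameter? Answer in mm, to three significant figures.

Allowable shear stress τ_allow = 131/1.7 = 77.06 MPa.
For a solid shaft τ = 16T/(πd³), so d³ = 16T/(π τ_allow) = 16×1.5000×10^7/(π×77.06) = 991400 mm³.
d = (991400)^(1/3) = 99.71 mm.

d = 99.7 mm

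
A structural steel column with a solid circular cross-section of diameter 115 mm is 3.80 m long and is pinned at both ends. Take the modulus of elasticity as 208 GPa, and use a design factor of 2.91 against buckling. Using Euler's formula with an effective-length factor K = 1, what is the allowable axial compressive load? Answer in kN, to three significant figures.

I = πd⁴/64 = π×115⁴/64 = 8.585×10^6 mm⁴.
Effective length L_e = KL = 1×3.80 m = 3800 mm.
Euler critical load P_cr = π²EI/L_e² = π²×208000×8.585×10^6/3800² = 1.221×10^6 N.
P_allow = P_cr/n = 1.221×10^6/2.91 = 419400 N.

P_allow = 419 kN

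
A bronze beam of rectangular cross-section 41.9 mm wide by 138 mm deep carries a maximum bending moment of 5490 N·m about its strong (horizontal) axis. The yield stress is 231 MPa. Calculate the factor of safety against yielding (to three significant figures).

n = 5.60

Section modulus S = bh²/6 = 41.9×138²/6 = 133000 mm³.
σ = M/S = 5490000/133000 = 41.28 MPa.
n = 231/41.28 = 5.596.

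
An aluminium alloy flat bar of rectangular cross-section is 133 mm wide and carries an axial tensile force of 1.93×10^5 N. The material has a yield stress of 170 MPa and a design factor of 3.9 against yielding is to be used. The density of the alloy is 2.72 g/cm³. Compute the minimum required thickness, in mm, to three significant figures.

t = 33.3 mm

σ_allow = 170/3.9 = 43.59 MPa.
Required area A = F/σ_allow = 193000/43.59 = 4428 mm².
t = A/w = 4428/133 = 33.29 mm.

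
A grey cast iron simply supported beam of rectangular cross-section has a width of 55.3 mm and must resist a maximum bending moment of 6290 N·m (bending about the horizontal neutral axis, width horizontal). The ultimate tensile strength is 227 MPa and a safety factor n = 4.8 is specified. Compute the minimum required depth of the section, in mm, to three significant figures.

h = 120 mm

σ_allow = 227/4.8 = 47.29 MPa.
For a rectangular section σ = 6M/(bh²), so h² = 6M/(b σ_allow) = 6×6290000/(55.3×47.29) = 14430 mm².
h = 120.1 mm.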